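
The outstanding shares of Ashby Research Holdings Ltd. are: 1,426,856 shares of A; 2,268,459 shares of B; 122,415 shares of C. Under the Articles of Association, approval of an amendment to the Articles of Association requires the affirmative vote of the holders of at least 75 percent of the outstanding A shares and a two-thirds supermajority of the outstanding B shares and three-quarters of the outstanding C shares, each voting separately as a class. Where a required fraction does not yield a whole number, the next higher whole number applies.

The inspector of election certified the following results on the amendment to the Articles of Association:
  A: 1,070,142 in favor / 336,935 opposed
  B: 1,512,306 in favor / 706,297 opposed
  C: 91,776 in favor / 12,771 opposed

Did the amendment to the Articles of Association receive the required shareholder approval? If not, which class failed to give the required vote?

A: 3/4 of 1426856 = 1070142; 1,070,142 required, 1,070,142 in favor — approved.
B: 2/3 of 2268459 = 1512306; 1,512,306 required, 1,512,306 in favor — approved.
C: 3/4 of 122415 = 91811.25, rounded up to 91812; 91,812 required, 91,776 in favor — not approved.

Not approved — the C shares did not give the required vote.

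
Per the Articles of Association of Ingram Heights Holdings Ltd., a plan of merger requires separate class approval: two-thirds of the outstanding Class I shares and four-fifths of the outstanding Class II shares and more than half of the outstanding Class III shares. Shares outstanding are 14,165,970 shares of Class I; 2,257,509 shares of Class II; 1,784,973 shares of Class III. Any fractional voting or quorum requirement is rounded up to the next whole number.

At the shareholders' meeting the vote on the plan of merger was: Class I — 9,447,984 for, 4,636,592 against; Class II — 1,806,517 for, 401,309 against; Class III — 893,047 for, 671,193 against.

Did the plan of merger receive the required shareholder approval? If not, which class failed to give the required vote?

Approved — every class gave the required vote.

Class I: 2/3 of 14165970 = 9443980; 9,443,980 required, 9,447,984 in favor — approved.
Class II: 4/5 of 2257509 = 1806007.20, rounded up to 1806008; 1,806,008 required, 1,806,517 in favor — approved.
Class III: a majority of 1784973 is 892487; 892,487 required, 893,047 in favor — approved.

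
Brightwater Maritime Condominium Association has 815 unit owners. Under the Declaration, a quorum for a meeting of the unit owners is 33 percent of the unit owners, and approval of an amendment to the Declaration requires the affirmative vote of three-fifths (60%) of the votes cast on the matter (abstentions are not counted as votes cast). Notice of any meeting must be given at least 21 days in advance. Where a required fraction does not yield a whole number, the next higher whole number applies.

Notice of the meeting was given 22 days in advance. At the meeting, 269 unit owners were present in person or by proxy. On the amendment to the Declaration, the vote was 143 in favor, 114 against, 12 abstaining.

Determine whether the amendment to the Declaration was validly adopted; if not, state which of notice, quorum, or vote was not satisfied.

Invalid — vote requirement not satisfied.

Notice: 22 days given; 21 required. Satisfied.
Quorum: 33% of 815 = 268.95, rounded up to 269; 269 present. Satisfied.
Vote: requires three-fifths of the votes cast (269 − 12 abstaining = 257); 3/5 of 257 = 154.20, rounded up to 155, so 155 needed; 143 in favor. Not satisfied.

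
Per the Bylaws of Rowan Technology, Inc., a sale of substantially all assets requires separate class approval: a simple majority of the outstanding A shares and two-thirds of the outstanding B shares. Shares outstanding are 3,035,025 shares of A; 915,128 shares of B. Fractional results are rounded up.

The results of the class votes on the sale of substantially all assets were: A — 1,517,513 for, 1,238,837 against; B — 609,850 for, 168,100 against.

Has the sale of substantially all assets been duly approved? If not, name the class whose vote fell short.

A: a majority of 3035025 is 1517513; 1,517,513 required, 1,517,513 in favor — approved.
B: 2/3 of 915128 = 610085.33, rounded up to 610086; 610,086 required, 609,850 in favor — not approved.

Not approved — the B shares did not give the required vote.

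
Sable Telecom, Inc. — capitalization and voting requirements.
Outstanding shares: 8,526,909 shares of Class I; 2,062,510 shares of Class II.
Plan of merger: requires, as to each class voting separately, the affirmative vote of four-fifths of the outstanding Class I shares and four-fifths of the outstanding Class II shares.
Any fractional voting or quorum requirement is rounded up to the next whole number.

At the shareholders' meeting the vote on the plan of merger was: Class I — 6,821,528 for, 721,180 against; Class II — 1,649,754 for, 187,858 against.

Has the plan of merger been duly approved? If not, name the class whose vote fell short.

Not approved — the Class II shares did not give the required vote.

Class I: 4/5 of 8526909 = 6821527.20, rounded up to 6821528; 6,821,528 required, 6,821,528 in favor — approved.
Class II: 4/5 of 2062510 = 1650008; 1,650,008 required, 1,649,754 in favor — not approved.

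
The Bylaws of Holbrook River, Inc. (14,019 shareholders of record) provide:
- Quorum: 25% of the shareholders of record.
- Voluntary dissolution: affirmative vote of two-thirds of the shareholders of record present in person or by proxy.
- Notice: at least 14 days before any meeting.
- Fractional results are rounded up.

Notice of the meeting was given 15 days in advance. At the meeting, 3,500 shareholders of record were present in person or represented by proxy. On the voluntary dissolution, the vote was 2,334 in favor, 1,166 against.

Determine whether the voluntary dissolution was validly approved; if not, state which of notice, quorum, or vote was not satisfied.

Notice: 15 days given; 14 required. Satisfied.
Quorum: 25% of 14,019 = 3,504.75, rounded up to 3,505; 3,500 present. Not satisfied.
Vote: requires two-thirds of those present (3,500); 2/3 of 3500 = 2333.33, rounded up to 2334, so 2,334 needed; 2,334 in favor. Satisfied.

Invalid — quorum requirement not satisfied.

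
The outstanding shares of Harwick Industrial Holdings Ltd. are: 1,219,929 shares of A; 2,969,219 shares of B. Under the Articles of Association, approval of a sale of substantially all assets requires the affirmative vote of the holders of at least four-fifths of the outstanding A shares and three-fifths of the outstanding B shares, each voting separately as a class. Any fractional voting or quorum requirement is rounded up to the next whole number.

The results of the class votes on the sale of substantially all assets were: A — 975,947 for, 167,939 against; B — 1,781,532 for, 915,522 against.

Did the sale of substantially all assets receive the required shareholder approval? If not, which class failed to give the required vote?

Approved — every class gave the required vote.

A: 4/5 of 1219929 = 975943.20, rounded up to 975944; 975,944 required, 975,947 in favor — approved.
B: 3/5 of 2969219 = 1781531.40, rounded up to 1781532; 1,781,532 required, 1,781,532 in favor — approved.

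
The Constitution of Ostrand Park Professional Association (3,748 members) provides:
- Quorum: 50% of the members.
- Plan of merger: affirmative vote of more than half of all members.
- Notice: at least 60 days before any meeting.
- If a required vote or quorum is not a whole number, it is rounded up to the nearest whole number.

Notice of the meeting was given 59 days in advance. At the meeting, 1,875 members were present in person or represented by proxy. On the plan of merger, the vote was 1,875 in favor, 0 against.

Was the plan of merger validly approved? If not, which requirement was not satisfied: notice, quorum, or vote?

Notice: 59 days given; 60 required. Not satisfied.
Quorum: 50% of 3,748 = 1,874; 1,875 present. Satisfied.
Vote: requires a majority of all members (3,748); a majority of 3748 is 1875, so 1,875 needed; 1,875 in favor. Satisfied.

Invalid — notice requirement not satisfied.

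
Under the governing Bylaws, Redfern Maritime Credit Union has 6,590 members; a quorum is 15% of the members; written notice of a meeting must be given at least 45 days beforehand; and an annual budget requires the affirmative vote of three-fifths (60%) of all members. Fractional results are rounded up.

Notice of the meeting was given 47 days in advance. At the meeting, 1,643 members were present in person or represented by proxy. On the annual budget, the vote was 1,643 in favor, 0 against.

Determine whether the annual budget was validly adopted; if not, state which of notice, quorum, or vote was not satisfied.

Notice: 47 days given; 45 required. Satisfied.
Quorum: 15% of 6,590 = 988.50, rounded up to 989; 1,643 present. Satisfied.
Vote: requires three-fifths of all members (6,590); 3/5 of 6590 = 3954, so 3,954 needed; 1,643 in favor. Not satisfied.

Invalid — vote requirement not satisfied.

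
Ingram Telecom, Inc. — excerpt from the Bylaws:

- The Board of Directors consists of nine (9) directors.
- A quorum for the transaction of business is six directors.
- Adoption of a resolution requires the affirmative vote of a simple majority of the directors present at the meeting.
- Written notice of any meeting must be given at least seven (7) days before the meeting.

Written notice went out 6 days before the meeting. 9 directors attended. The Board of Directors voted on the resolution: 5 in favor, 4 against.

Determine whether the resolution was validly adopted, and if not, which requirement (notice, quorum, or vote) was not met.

Notice: 6 days given; 7 required (6 < 7). Not satisfied.
Quorum: 9 present; quorum is 6. Satisfied.
Vote: the resolution requires a majority of the directors present (9). A majority of 9 is 5, so 5 affirmative votes are needed; 5 voted in favor. Satisfied.

Invalid — notice requirement not satisfied.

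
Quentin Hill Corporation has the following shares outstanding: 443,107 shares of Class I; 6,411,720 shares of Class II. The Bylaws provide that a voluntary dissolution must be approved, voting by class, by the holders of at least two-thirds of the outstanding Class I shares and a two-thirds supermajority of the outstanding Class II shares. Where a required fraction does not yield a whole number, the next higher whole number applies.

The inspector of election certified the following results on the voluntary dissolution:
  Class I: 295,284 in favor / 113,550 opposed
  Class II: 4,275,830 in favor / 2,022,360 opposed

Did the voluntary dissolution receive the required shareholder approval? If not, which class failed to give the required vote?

Not approved — the Class I shares did not give the required vote.

Class I: 2/3 of 443107 = 295404.67, rounded up to 295405; 295,405 required, 295,284 in favor — not approved.
Class II: 2/3 of 6411720 = 4274480; 4,274,480 required, 4,275,830 in favor — approved.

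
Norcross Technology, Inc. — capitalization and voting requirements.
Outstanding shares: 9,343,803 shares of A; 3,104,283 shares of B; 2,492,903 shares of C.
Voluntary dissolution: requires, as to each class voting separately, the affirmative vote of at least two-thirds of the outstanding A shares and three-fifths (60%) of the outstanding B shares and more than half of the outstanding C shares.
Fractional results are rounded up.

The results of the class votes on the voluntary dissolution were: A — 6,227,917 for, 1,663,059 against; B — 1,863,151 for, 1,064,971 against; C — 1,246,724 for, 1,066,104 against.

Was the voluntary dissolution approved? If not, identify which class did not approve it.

A: 2/3 of 9343803 = 6229202; 6,229,202 required, 6,227,917 in favor — not approved.
B: 3/5 of 3104283 = 1862569.80, rounded up to 1862570; 1,862,570 required, 1,863,151 in favor — approved.
C: a majority of 2492903 is 1246452; 1,246,452 required, 1,246,724 in favor — approved.

Not approved — the A shares did not give the required vote.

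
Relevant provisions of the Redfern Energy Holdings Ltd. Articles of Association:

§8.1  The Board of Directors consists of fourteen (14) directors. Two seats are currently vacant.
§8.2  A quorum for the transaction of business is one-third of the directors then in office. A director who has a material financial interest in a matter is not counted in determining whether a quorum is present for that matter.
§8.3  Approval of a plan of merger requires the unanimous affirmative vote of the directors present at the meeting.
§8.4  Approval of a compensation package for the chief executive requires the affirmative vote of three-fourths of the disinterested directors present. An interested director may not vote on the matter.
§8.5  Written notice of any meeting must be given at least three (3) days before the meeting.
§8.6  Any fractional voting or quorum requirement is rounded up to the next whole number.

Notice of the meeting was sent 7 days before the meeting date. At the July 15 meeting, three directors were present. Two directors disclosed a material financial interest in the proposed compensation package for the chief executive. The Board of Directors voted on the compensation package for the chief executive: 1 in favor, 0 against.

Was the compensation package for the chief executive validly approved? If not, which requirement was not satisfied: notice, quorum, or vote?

Notice: 7 days given; 3 required (7 ≥ 3). Satisfied.
Quorum: 3 present, but the 2 interested directors do not count, leaving 1. Quorum is 4. Not satisfied.
Vote: the compensation package for the chief executive requires three-fourths of the disinterested directors present (3 − 2 = 1). 3/4 of 1 = 0.75, rounded up to 1, so 1 affirmative vote is needed; 1 voted in favor. Satisfied. (Moot — without a quorum no business can be validly transacted.)

Invalid — quorum requirement not satisfied.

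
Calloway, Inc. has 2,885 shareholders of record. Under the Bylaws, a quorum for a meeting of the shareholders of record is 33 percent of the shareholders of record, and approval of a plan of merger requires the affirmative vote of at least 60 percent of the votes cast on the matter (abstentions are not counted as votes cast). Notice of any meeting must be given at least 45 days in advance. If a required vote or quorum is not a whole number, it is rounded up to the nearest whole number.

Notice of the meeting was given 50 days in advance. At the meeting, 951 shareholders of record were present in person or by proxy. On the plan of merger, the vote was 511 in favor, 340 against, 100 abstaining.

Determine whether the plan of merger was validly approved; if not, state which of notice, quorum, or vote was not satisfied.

Invalid — quorum requirement not satisfied.

Notice: 50 days given; 45 required. Satisfied.
Quorum: 33% of 2,885 = 952.05, rounded up to 953; 951 present. Not satisfied.
Vote: requires three-fifths of the votes cast (951 − 100 abstaining = 851); 3/5 of 851 = 510.60, rounded up to 511, so 511 needed; 511 in favor. Satisfied.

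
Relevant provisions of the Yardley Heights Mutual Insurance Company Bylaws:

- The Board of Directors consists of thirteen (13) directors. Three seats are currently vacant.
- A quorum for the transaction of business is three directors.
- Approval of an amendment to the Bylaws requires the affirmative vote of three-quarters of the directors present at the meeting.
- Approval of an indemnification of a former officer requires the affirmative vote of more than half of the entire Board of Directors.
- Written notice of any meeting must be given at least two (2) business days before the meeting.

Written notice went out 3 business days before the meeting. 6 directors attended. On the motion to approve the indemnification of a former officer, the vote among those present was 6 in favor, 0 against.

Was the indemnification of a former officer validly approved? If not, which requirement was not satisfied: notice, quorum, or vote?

Notice: 3 business days given; 2 required (3 ≥ 2). Satisfied.
Quorum: 6 present; quorum is 3. Satisfied.
Vote: the indemnification of a former officer requires a majority of the entire Board of Directors (13). A majority of 13 is 7, so 7 affirmative votes are needed; 6 voted in favor. Not satisfied.

Invalid — vote requirement not satisfied.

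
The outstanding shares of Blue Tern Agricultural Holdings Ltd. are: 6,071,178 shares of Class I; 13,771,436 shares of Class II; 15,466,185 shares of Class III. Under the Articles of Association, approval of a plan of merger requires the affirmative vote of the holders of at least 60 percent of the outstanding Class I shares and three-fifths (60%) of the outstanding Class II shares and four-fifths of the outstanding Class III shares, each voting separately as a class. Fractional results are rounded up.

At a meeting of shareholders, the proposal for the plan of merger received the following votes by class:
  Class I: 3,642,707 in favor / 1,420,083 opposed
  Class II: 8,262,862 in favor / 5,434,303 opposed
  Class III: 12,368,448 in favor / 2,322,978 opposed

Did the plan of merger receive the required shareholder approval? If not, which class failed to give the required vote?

Class I: 3/5 of 6071178 = 3642706.80, rounded up to 3642707; 3,642,707 required, 3,642,707 in favor — approved.
Class II: 3/5 of 13771436 = 8262861.60, rounded up to 8262862; 8,262,862 required, 8,262,862 in favor — approved.
Class III: 4/5 of 15466185 = 12372948; 12,372,948 required, 12,368,448 in favor — not approved.

Not approved — the Class III shares did not give the required vote.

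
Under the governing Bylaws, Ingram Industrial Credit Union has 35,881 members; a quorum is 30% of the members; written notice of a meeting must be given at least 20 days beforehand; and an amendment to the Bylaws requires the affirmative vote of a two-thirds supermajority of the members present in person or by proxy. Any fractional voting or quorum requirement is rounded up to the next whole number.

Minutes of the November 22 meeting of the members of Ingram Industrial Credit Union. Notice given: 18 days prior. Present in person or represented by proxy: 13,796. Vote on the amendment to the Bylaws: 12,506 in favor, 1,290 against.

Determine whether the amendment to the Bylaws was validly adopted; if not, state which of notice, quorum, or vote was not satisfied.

Invalid — notice requirement not satisfied.

Notice: 18 days given; 20 required. Not satisfied.
Quorum: 30% of 35,881 = 10,764.30, rounded up to 10,765; 13,796 present. Satisfied.
Vote: requires two-thirds of those present (13,796); 2/3 of 13796 = 9197.33, rounded up to 9198, so 9,198 needed; 12,506 in favor. Satisfied.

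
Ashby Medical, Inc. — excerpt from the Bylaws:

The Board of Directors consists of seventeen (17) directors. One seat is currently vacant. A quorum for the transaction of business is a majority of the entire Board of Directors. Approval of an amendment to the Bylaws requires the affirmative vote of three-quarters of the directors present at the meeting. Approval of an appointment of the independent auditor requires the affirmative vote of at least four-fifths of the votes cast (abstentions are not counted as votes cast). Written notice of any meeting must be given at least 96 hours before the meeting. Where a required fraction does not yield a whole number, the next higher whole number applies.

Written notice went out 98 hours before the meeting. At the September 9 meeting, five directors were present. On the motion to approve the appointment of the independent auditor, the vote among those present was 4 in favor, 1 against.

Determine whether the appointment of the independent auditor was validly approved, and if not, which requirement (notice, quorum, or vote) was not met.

Notice: 98 hours given; 96 required (98 ≥ 96). Satisfied.
Quorum: 5 present; quorum is 9. Not satisfied.
Vote: the appointment of the independent auditor requires four-fifths of the votes cast (5). 4/5 of 5 = 4, so 4 affirmative votes are needed; 4 voted in favor. Satisfied. (Moot — without a quorum no business can be validly transacted.)

Invalid — quorum requirement not satisfied.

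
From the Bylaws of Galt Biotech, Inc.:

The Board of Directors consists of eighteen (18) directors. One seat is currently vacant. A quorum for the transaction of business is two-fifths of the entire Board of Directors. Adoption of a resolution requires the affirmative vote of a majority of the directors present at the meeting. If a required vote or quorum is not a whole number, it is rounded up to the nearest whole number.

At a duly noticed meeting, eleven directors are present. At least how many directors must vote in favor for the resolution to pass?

6

The resolution requires a majority of the directors present (11).
A majority of 11 is 6.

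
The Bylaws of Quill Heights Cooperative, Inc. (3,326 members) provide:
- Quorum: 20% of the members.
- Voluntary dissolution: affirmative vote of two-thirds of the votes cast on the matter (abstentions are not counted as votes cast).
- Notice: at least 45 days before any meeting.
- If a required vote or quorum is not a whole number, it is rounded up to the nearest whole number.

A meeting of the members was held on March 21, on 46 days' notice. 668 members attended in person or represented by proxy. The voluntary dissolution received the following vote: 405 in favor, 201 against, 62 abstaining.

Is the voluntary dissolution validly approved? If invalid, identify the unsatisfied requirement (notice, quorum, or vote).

Notice: 46 days given; 45 required. Satisfied.
Quorum: 20% of 3,326 = 665.20, rounded up to 666; 668 present. Satisfied.
Vote: requires two-thirds of the votes cast (668 − 62 abstaining = 606); 2/3 of 606 = 404, so 404 needed; 405 in favor. Satisfied.

Valid — all requirements satisfied.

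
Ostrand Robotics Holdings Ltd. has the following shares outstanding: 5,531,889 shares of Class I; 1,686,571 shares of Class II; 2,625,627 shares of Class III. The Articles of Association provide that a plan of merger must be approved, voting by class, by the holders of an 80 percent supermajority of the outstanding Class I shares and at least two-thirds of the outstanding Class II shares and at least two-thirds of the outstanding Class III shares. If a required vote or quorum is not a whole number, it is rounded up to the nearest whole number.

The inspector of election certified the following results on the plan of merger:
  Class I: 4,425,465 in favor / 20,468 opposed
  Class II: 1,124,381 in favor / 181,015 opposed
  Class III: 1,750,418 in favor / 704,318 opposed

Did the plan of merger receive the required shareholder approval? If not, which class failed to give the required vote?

Class I: 4/5 of 5531889 = 4425511.20, rounded up to 4425512; 4,425,512 required, 4,425,465 in favor — not approved.
Class II: 2/3 of 1686571 = 1124380.67, rounded up to 1124381; 1,124,381 required, 1,124,381 in favor — approved.
Class III: 2/3 of 2625627 = 1750418; 1,750,418 required, 1,750,418 in favor — approved.

Not approved — the Class I shares did not give the required vote.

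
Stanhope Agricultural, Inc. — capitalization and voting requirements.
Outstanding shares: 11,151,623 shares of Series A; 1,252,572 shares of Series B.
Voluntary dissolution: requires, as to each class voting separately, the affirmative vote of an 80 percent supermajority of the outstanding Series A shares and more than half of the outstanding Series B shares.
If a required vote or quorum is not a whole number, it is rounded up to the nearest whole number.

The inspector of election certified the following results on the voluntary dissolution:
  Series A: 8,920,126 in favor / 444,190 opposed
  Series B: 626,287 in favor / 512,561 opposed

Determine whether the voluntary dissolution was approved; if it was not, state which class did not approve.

Series A: 4/5 of 11151623 = 8921298.40, rounded up to 8921299; 8,921,299 required, 8,920,126 in favor — not approved.
Series B: a majority of 1252572 is 626287; 626,287 required, 626,287 in favor — approved.

Not approved — the Series A shares did not give the required vote.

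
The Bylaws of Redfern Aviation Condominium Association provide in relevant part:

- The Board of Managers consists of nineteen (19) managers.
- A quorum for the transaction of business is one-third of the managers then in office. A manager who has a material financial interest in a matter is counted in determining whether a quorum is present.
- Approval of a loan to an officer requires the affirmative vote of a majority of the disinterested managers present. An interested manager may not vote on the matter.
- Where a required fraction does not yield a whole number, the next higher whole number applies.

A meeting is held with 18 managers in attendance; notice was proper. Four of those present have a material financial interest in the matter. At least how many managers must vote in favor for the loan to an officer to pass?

The loan to an officer requires a majority of the disinterested managers present (18 − 4 = 14).
A majority of 14 is 8.

8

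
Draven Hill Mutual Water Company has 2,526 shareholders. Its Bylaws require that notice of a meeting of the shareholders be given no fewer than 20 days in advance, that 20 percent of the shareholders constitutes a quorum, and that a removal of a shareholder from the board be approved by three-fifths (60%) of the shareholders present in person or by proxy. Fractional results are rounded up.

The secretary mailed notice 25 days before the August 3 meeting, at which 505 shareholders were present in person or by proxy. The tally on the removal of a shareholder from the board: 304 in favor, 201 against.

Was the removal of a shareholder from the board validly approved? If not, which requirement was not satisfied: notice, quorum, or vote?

Invalid — quorum requirement not satisfied.

Notice: 25 days given; 20 required. Satisfied.
Quorum: 20% of 2,526 = 505.20, rounded up to 506; 505 present. Not satisfied.
Vote: requires three-fifths of those present (505); 3/5 of 505 = 303, so 303 needed; 304 in favor. Satisfied.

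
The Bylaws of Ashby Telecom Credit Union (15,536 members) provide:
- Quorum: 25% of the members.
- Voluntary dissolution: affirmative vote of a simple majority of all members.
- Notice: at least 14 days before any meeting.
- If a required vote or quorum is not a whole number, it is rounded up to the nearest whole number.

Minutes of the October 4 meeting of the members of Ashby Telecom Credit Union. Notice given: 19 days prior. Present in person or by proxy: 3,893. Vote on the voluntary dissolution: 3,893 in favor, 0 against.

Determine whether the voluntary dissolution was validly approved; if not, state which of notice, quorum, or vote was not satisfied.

Notice: 19 days given; 14 required. Satisfied.
Quorum: 25% of 15,536 = 3,884; 3,893 present. Satisfied.
Vote: requires a majority of all members (15,536); a majority of 15536 is 7769, so 7,769 needed; 3,893 in favor. Not satisfied.

Invalid — vote requirement not satisfied.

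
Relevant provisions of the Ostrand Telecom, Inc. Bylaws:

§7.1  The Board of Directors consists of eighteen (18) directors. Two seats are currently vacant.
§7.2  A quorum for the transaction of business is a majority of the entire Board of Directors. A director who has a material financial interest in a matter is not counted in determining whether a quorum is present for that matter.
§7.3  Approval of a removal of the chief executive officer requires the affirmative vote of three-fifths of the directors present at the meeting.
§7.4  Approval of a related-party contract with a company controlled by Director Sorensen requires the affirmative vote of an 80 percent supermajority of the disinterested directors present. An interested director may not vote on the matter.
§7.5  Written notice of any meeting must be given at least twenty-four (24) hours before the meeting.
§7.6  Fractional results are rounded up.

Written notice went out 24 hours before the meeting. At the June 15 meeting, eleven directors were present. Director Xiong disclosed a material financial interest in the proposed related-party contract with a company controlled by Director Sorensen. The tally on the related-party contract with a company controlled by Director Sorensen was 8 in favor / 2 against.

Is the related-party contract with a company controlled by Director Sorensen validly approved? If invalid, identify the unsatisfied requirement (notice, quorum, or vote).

Notice: 24 hours given; 24 required (24 ≥ 24). Satisfied.
Quorum: 11 present, but the 1 interested director does not count, leaving 10. Quorum is 10. Satisfied.
Vote: the related-party contract with a company controlled by Director Sorensen requires four-fifths of the disinterested directors present (11 − 1 = 10). 4/5 of 10 = 8, so 8 affirmative votes are needed; 8 voted in favor. Satisfied.

Valid — all requirements satisfied.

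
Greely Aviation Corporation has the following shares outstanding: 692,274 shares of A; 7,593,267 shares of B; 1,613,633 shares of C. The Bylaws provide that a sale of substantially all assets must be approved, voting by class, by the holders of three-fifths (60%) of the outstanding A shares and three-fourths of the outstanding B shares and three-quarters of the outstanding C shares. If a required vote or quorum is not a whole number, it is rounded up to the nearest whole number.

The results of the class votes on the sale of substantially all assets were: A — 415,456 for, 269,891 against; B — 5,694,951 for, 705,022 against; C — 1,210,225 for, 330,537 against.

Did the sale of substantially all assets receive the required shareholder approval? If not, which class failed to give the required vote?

A: 3/5 of 692274 = 415364.40, rounded up to 415365; 415,365 required, 415,456 in favor — approved.
B: 3/4 of 7593267 = 5694950.25, rounded up to 5694951; 5,694,951 required, 5,694,951 in favor — approved.
C: 3/4 of 1613633 = 1210224.75, rounded up to 1210225; 1,210,225 required, 1,210,225 in favor — approved.

Approved — every class gave the required vote.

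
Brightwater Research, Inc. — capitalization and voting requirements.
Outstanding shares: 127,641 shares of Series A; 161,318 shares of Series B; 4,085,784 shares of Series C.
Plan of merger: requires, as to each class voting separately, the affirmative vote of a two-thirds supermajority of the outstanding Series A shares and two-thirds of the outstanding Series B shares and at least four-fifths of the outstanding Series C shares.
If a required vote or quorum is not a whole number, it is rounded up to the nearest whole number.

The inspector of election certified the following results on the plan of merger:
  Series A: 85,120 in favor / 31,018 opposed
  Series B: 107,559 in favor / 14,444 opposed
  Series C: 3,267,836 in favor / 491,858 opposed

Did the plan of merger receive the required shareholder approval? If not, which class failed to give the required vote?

Not approved — the Series C shares did not give the required vote.

Series A: 2/3 of 127641 = 85094; 85,094 required, 85,120 in favor — approved.
Series B: 2/3 of 161318 = 107545.33, rounded up to 107546; 107,546 required, 107,559 in favor — approved.
Series C: 4/5 of 4085784 = 3268627.20, rounded up to 3268628; 3,268,628 required, 3,267,836 in favor — not approved.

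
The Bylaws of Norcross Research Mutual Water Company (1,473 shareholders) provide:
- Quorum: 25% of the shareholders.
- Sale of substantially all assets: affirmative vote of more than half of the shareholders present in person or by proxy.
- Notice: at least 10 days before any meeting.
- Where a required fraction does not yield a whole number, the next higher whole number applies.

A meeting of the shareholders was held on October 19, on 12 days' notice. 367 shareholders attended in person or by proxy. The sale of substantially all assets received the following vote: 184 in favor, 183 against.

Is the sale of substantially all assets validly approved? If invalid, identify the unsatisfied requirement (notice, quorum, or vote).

Invalid — quorum requirement not satisfied.

Notice: 12 days given; 10 required. Satisfied.
Quorum: 25% of 1,473 = 368.25, rounded up to 369; 367 present. Not satisfied.
Vote: requires a majority of those present (367); a majority of 367 is 184, so 184 needed; 184 in favor. Satisfied.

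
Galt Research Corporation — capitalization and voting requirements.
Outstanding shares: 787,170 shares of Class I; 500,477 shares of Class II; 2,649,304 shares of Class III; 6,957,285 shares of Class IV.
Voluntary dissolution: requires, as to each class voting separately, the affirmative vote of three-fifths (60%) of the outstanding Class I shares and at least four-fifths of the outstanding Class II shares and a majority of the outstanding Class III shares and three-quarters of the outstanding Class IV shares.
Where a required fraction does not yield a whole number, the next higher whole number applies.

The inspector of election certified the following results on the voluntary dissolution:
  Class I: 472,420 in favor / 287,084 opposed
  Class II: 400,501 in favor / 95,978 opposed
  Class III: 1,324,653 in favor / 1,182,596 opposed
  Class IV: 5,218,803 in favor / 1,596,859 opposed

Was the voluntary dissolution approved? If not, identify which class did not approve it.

Approved — every class gave the required vote.

Class I: 3/5 of 787170 = 472302; 472,302 required, 472,420 in favor — approved.
Class II: 4/5 of 500477 = 400381.60, rounded up to 400382; 400,382 required, 400,501 in favor — approved.
Class III: a majority of 2649304 is 1324653; 1,324,653 required, 1,324,653 in favor — approved.
Class IV: 3/4 of 6957285 = 5217963.75, rounded up to 5217964; 5,217,964 required, 5,218,803 in favor — approved.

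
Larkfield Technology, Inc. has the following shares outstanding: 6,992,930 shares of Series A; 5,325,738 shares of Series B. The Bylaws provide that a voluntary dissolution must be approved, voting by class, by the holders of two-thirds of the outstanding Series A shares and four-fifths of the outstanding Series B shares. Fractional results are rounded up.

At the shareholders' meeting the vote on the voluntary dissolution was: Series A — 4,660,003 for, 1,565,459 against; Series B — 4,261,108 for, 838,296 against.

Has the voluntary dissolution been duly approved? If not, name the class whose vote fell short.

Not approved — the Series A shares did not give the required vote.

Series A: 2/3 of 6992930 = 4661953.33, rounded up to 4661954; 4,661,954 required, 4,660,003 in favor — not approved.
Series B: 4/5 of 5325738 = 4260590.40, rounded up to 4260591; 4,260,591 required, 4,261,108 in favor — approved.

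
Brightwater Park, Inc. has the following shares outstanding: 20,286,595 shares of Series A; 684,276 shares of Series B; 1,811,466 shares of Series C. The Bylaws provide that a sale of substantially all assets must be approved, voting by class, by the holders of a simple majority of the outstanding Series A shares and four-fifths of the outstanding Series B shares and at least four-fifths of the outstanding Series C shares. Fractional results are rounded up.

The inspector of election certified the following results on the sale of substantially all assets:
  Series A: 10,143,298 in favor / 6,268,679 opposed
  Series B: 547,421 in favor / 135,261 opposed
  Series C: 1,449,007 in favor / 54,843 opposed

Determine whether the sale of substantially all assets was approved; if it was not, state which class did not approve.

Series A: a majority of 20286595 is 10143298; 10,143,298 required, 10,143,298 in favor — approved.
Series B: 4/5 of 684276 = 547420.80, rounded up to 547421; 547,421 required, 547,421 in favor — approved.
Series C: 4/5 of 1811466 = 1449172.80, rounded up to 1449173; 1,449,173 required, 1,449,007 in favor — not approved.

Not approved — the Series C shares did not give the required vote.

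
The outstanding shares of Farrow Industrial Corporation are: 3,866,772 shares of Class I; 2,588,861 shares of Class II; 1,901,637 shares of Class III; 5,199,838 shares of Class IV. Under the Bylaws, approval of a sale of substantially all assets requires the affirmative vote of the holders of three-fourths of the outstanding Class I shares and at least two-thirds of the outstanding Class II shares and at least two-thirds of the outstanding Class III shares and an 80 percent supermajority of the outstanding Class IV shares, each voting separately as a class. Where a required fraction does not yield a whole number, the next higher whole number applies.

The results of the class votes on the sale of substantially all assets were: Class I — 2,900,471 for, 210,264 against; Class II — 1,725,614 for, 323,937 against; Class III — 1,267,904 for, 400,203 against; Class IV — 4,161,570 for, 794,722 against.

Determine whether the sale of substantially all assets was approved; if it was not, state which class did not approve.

Class I: 3/4 of 3866772 = 2900079; 2,900,079 required, 2,900,471 in favor — approved.
Class II: 2/3 of 2588861 = 1725907.33, rounded up to 1725908; 1,725,908 required, 1,725,614 in favor — not approved.
Class III: 2/3 of 1901637 = 1267758; 1,267,758 required, 1,267,904 in favor — approved.
Class IV: 4/5 of 5199838 = 4159870.40, rounded up to 4159871; 4,159,871 required, 4,161,570 in favor — approved.

Not approved — the Class II shares did not give the required vote.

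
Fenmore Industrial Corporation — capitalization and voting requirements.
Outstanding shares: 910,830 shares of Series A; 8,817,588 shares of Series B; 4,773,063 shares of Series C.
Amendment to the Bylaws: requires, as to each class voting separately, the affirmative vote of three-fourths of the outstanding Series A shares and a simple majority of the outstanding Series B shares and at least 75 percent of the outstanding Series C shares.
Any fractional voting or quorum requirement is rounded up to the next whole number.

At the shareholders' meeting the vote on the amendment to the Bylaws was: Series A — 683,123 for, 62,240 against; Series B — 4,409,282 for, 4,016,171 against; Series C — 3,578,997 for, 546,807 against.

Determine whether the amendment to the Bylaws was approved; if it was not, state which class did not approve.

Not approved — the Series C shares did not give the required vote.

Series A: 3/4 of 910830 = 683122.50, rounded up to 683123; 683,123 required, 683,123 in favor — approved.
Series B: a majority of 8817588 is 4408795; 4,408,795 required, 4,409,282 in favor — approved.
Series C: 3/4 of 4773063 = 3579797.25, rounded up to 3579798; 3,579,798 required, 3,578,997 in favor — not approved.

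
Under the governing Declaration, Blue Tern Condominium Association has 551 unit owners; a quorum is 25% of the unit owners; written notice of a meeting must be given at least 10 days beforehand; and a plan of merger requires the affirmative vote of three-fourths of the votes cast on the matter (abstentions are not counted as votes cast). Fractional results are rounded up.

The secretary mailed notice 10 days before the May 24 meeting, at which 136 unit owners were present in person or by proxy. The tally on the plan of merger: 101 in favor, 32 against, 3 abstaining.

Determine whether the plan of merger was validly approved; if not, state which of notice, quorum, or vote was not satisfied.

Notice: 10 days given; 10 required. Satisfied.
Quorum: 25% of 551 = 137.75, rounded up to 138; 136 present. Not satisfied.
Vote: requires three-fourths of the votes cast (136 − 3 abstaining = 133); 3/4 of 133 = 99.75, rounded up to 100, so 100 needed; 101 in favor. Satisfied.

Invalid — quorum requirement not satisfied.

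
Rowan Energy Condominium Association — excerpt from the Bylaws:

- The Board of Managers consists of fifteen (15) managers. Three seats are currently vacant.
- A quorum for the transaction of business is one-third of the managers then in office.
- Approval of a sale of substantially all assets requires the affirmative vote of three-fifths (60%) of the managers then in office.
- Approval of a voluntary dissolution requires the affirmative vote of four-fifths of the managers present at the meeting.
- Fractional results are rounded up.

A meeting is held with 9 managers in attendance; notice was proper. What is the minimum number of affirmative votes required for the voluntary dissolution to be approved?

8

The voluntary dissolution requires four-fifths of the managers present (9).
4/5 of 9 = 7.20, rounded up to 8.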